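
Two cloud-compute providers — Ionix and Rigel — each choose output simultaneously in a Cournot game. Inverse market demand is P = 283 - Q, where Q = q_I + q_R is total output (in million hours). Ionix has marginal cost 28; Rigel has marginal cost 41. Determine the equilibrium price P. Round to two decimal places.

Ionix's profit: π_I = (283 - Q)q_I - (28q_I). Setting ∂π_I/∂q_I = 0: 255 - 2q_I - (q_R) = 0.
Rigel's first-order condition: 242 - 2q_R - (q_I) = 0.
Rearranging gives the reaction functions q_I = (255 - q_R)/2 and q_R = (242 - q_I)/2.
Substituting one into the other gives q_I = 268/3 and q_R = 229/3.
Total output Q = 497/3, so price P = 283 - 497/3 = 352/3.

117.33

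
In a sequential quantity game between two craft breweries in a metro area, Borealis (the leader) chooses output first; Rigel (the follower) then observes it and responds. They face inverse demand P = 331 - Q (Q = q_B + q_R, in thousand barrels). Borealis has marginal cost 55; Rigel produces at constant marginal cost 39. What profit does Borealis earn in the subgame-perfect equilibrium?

8450

Solve by backward induction. Given q_B, the follower Rigel maximises π_R = (331 - q_B - q_R)q_R - 39q_R.
Setting the follower's marginal profit to zero, 292 - q_B - 2q_R = 0, i.e. q_R = (292 - q_B)/2.
Borealis substitutes q_R(q_B) into its own profit: π_B = q_B(331 - q_B - (292 - q_B)/2) - 55q_B = (185 - (1/2)q_B)q_B - 55q_B.
Maximising: ∂π_B/∂q_B = 130 - q_B = 0, giving q_B = 130.
Then q_R = (292 - 130)/2 = 81.
Price P = 331 - 211 = 120.
Borealis's profit: (120 - 55)·130 = 8450.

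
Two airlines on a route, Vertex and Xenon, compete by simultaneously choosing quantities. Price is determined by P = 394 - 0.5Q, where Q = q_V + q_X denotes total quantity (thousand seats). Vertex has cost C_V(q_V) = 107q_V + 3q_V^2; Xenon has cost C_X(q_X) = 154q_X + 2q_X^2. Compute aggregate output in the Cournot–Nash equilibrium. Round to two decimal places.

82.06

Vertex's profit: π_V = (394 - 0.5Q)q_V - (107q_V + 3q_V²). Setting ∂π_V/∂q_V = 0: 287 - 7q_V - (1/2)(q_X) = 0.
Xenon's first-order condition: 240 - 5q_X - (1/2)(q_V) = 0.
Best responses: q_V = (287 - (1/2)q_X)/7, q_X = (240 - (1/2)q_V)/5.
Solving the pair: q_V = 37.8417, q_X = 44.2158.
Total output Q = 37.8417 + 44.2158 = 82.0576.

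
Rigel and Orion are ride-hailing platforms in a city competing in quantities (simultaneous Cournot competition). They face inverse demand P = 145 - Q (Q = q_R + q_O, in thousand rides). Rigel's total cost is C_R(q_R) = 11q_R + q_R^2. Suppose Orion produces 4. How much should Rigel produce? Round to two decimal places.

32.50

With the rival's output fixed at 4, Rigel's profit is π_R = (145 - 4 - q_R)q_R - (11q_R + q_R²) = (141 - q_R)q_R - (11q_R + q_R²).
∂π_R/∂q_R = 130 - 4q_R = 0, so q_R = 65/2.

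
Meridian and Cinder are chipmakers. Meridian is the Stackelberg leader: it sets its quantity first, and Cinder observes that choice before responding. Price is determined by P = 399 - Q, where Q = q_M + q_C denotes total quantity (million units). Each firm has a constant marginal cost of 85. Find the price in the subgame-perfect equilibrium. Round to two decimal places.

163.50

Solve by backward induction. Given q_M, the follower Cinder maximises π_C = (399 - q_M - q_C)q_C - 85q_C.
Follower FOC: 314 - q_M - 2q_C = 0, so q_C(q_M) = (314 - q_M)/2.
The leader anticipates this reaction. Substituting into P = 399 - Q gives P = 242 - (1/2)q_M, so π_M = (242 - (1/2)q_M)q_M - 85q_M.
Maximising: ∂π_M/∂q_M = 157 - q_M = 0, giving q_M = 157.
Then q_C = (314 - 157)/2 = 157/2.
Total output Q = 471/2, so price P = 399 - 471/2 = 327/2.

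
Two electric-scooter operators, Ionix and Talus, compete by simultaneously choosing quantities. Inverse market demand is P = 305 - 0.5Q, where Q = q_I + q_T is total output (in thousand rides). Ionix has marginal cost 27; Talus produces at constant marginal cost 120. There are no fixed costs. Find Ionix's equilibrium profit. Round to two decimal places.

30586.89

Ionix's profit: π_I = (305 - 0.5Q)q_I - (27q_I). Setting ∂π_I/∂q_I = 0: 278 - q_I - (1/2)(q_T) = 0.
Talus's first-order condition: 185 - q_T - (1/2)(q_I) = 0.
Best responses: q_I = (278 - (1/2)q_T), q_T = (185 - (1/2)q_I).
Substituting one into the other gives q_I = 742/3 and q_T = 184/3.
Price P = 305 - (1/2)·(926/3) = 452/3.
Ionix's profit: (452/3 - 27)·(742/3) = 30586.8889.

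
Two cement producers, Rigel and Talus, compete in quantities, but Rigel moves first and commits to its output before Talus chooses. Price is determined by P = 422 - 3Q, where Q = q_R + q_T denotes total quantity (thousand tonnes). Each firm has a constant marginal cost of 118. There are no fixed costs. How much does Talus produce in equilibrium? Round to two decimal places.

The follower Talus best-responds to any q_R: π_T = (422 - 3Q)q_T - 118q_T.
Follower FOC: 304 - 3q_R - 6q_T = 0, so q_T(q_R) = (304 - 3q_R)/6.
The leader anticipates this reaction. Substituting into P = 422 - 3Q gives P = 270 - (3/2)q_R, so π_R = (270 - (3/2)q_R)q_R - 118q_R.
Maximising: ∂π_R/∂q_R = 152 - 3q_R = 0, giving q_R = 152/3.
Then q_T = (304 - 3·(152/3))/6 = 76/3.

25.33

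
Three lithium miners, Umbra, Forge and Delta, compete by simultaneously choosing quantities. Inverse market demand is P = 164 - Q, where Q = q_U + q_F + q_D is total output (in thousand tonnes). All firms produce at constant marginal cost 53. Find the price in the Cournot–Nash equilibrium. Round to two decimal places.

A representative firm's profit is π_i = q_i(164 - Q) - 53q_i.
Setting ∂π_i/∂q_i = 0 with rivals' quantities fixed: 111 - 2q_i - Σ_{j≠i} q_j = 0.
With identical firms every q_j equals q_i, so Σ_{j≠i} q_j = 2q_i and 111 = 4q_i, giving q_i = 111/4.
Total output Q = 333/4, so price P = 164 - 333/4 = 323/4.

80.75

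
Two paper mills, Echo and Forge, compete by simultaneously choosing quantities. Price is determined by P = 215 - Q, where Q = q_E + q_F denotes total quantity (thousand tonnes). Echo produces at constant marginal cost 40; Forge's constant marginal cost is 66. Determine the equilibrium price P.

107

Echo's profit: π_E = (215 - Q)q_E - (40q_E). Setting ∂π_E/∂q_E = 0: 175 - 2q_E - (q_F) = 0.
Forge's profit: π_F = (215 - Q)q_F - (66q_F). Setting ∂π_F/∂q_F = 0: 149 - 2q_F - (q_E) = 0.
So q_E = (175 - q_F)/2 and q_F = (149 - q_E)/2.
Solving the pair: q_E = 67, q_F = 41.
Total output Q = 108, so price P = 215 - 108 = 107.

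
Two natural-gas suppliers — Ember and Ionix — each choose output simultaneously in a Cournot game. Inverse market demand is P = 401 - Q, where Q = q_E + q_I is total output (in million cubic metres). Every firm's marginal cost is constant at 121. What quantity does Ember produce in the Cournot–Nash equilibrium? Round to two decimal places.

Each firm earns π_i = (401 - Q)q_i - 121q_i.
First-order condition (treating rivals' output as given): 280 - 2q_i - q_j = 0.
By symmetry each firm produces the same amount; substituting q_j = q_i yields q_i = 280/3.

93.33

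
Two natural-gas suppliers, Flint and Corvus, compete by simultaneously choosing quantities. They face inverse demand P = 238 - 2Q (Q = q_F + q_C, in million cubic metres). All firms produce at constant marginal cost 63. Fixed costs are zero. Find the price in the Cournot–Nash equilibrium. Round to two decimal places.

A representative firm's profit is π_i = q_i(238 - 2Q) - 63q_i.
First-order condition (treating rivals' output as given): 175 - 4q_i - 2q_j = 0.
By symmetry each firm produces the same amount; substituting q_j = q_i yields q_i = 175/6.
Total output Q = 175/3, so price P = 238 - 2·(175/3) = 364/3.

121.33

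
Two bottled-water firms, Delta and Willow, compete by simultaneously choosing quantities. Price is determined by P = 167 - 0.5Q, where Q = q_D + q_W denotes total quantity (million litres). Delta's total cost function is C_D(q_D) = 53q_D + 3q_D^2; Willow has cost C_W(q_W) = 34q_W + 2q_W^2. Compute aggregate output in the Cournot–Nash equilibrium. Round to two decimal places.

39.64

Delta's profit: π_D = (167 - 0.5Q)q_D - (53q_D + 3q_D²). Setting ∂π_D/∂q_D = 0: 114 - 7q_D - (1/2)(q_W) = 0.
Willow's profit: π_W = (167 - 0.5Q)q_W - (34q_W + 2q_W²). Setting ∂π_W/∂q_W = 0: 133 - 5q_W - (1/2)(q_D) = 0.
Rearranging gives the reaction functions q_D = (114 - (1/2)q_W)/7 and q_W = (133 - (1/2)q_D)/5.
Substituting one into the other gives q_D = 14.4892 and q_W = 25.1511.
Total output Q = 14.4892 + 25.1511 = 39.6403.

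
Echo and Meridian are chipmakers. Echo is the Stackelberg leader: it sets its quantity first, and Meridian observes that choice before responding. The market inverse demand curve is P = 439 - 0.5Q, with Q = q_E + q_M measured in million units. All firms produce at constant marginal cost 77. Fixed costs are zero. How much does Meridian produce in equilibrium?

181

The follower Meridian best-responds to any q_E: π_M = (439 - 0.5Q)q_M - 77q_M.
∂π_M/∂q_M = 362 - (1/2)q_E - q_M = 0 gives the reaction function q_M = (362 - (1/2)q_E).
The leader anticipates this reaction. Substituting into P = 439 - 0.5Q gives P = 258 - (1/4)q_E, so π_E = (258 - (1/4)q_E)q_E - 77q_E.
Maximising: ∂π_E/∂q_E = 181 - (1/2)q_E = 0, giving q_E = 362.
Then q_M = (362 - (1/2)·362) = 181.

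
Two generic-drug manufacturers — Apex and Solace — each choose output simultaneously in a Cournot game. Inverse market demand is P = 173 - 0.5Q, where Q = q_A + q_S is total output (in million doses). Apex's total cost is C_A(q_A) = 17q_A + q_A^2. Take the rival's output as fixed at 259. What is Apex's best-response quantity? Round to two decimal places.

8.83

With the rival's output fixed at 259, Apex's profit is π_A = (173 - (1/2)·259 - (1/2)q_A)q_A - (17q_A + q_A²) = (87/2 - (1/2)q_A)q_A - (17q_A + q_A²).
∂π_A/∂q_A = 53/2 - 3q_A = 0, so q_A = 53/6.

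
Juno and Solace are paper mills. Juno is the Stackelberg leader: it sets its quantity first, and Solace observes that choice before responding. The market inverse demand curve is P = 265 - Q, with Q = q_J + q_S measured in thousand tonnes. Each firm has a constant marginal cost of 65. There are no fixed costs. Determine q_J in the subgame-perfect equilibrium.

100

The follower Solace best-responds to any q_J: π_S = (265 - Q)q_S - 65q_S.
Setting the follower's marginal profit to zero, 200 - q_J - 2q_S = 0, i.e. q_S = (200 - q_J)/2.
Juno substitutes q_S(q_J) into its own profit: π_J = q_J(265 - q_J - (200 - q_J)/2) - 65q_J = (165 - (1/2)q_J)q_J - 65q_J.
Leader FOC: 100 - q_J = 0, so q_J = 100.
Then q_S = (200 - 100)/2 = 50.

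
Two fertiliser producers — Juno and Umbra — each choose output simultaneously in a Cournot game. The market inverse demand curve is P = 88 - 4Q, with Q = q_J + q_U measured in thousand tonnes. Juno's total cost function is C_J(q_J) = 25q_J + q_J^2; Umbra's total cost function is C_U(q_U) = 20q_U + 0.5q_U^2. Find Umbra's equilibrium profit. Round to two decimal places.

150.53

Juno's profit: π_J = (88 - 4Q)q_J - (25q_J + q_J²). Setting ∂π_J/∂q_J = 0: 63 - 10q_J - 4(q_U) = 0.
Umbra's first-order condition: 68 - 9q_U - 4(q_J) = 0.
So q_J = (63 - 4q_U)/10 and q_U = (68 - 4q_J)/9.
Solving the pair: q_J = 295/74, q_U = 214/37.
Price P = 88 - 4·(723/74) = 1810/37.
Umbra's profit: (1810/37)·(214/37) - 20·(214/37) - (1/2)(214/37)² = 150.5347.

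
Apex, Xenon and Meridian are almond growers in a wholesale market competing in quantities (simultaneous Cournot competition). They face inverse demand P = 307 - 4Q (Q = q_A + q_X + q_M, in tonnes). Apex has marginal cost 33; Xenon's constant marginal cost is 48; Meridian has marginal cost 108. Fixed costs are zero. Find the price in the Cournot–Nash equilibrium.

124

Apex's profit: π_A = (307 - 4Q)q_A - (33q_A). Setting ∂π_A/∂q_A = 0: 274 - 8q_A - 4(q_X + q_M) = 0.
Xenon's first-order condition: 259 - 8q_X - 4(q_A + q_M) = 0.
Meridian's first-order condition: 199 - 8q_M - 4(q_A + q_X) = 0.
Adding the 3 conditions: 732 − 8Q − 8Q = 0, i.e. Q = 183/4.
Back-substituting: q_A = (274 − 183)/4 = 91/4, q_X = (259 − 183)/4 = 19, q_M = (199 − 183)/4 = 4.
Total output Q = 183/4, so price P = 307 - 4·(183/4) = 124.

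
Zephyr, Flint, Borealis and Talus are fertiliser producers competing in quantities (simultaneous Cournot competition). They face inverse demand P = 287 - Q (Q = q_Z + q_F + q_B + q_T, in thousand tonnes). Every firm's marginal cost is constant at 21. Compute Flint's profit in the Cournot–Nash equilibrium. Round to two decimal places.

A representative firm's profit is π_i = q_i(287 - Q) - 21q_i.
Setting ∂π_i/∂q_i = 0 with rivals' quantities fixed: 266 - 2q_i - Σ_{j≠i} q_j = 0.
With identical firms every q_j equals q_i, so Σ_{j≠i} q_j = 3q_i and 266 = 5q_i, giving q_i = 266/5.
Price P = 287 - 1064/5 = 371/5.
Flint's profit: (371/5 - 21)·(266/5) = 2830.2400.

2830.24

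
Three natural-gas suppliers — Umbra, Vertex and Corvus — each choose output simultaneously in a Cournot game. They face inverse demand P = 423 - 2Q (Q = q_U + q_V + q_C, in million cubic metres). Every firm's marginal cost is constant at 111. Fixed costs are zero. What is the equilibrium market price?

189

A representative firm's profit is π_i = q_i(423 - 2Q) - 111q_i.
Setting ∂π_i/∂q_i = 0 with rivals' quantities fixed: 312 - 4q_i - 2·Σ_{j≠i} q_j = 0.
With identical firms every q_j equals q_i, so Σ_{j≠i} q_j = 2q_i and 312 = 8q_i, giving q_i = 39.
Total output Q = 117, so price P = 423 - 2·117 = 189.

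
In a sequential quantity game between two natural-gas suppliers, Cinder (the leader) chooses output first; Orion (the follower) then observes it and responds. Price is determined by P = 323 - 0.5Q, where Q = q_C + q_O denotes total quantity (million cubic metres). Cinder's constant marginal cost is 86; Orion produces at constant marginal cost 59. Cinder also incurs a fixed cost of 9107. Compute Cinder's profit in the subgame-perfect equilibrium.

1918

The follower Orion best-responds to any q_C: π_O = (323 - 0.5Q)q_O - 59q_O.
∂π_O/∂q_O = 264 - (1/2)q_C - q_O = 0 gives the reaction function q_O = (264 - (1/2)q_C).
The leader anticipates this reaction. Substituting into P = 323 - 0.5Q gives P = 191 - (1/4)q_C, so π_C = (191 - (1/4)q_C)q_C - 86q_C.
The leader's first-order condition 105 - (1/2)q_C = 0 yields q_C = 210.
Then q_O = (264 - (1/2)·210) = 159.
Price P = 323 - (1/2)·369 = 277/2.
Cinder's profit: (277/2 - 86)·210 - 9107 = 1918.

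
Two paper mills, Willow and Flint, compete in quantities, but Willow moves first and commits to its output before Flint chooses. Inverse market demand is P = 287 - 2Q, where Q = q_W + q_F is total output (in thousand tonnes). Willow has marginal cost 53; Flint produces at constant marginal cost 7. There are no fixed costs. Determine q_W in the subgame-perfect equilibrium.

Solve by backward induction. Given q_W, the follower Flint maximises π_F = (287 - 2q_W - 2q_F)q_F - 7q_F.
∂π_F/∂q_F = 280 - 2q_W - 4q_F = 0 gives the reaction function q_F = (280 - 2q_W)/4.
Willow substitutes q_F(q_W) into its own profit: π_W = q_W(287 - 2q_W - (280 - 2q_W)/2) - 53q_W = (147 - q_W)q_W - 53q_W.
The leader's first-order condition 94 - 2q_W = 0 yields q_W = 47.
Then q_F = (280 - 2·47)/4 = 93/2.

47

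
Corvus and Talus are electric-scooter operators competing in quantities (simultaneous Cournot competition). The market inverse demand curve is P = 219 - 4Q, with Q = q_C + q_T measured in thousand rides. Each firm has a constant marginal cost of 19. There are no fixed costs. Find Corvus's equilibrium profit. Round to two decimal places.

Each firm earns π_i = (219 - 4Q)q_i - 19q_i.
Setting ∂π_i/∂q_i = 0 with rivals' quantities fixed: 200 - 8q_i - 4q_j = 0.
By symmetry each firm produces the same amount; substituting q_j = q_i yields q_i = 200/12 = 50/3.
Price P = 219 - 4·(100/3) = 257/3.
Corvus's profit: (257/3 - 19)·(50/3) = 1111.1111.

1111.11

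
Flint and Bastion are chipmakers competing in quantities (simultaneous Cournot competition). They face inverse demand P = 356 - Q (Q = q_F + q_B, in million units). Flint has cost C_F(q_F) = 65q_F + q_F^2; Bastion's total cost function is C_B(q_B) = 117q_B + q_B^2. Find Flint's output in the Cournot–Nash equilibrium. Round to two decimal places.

Flint's profit: π_F = (356 - Q)q_F - (65q_F + q_F²). Setting ∂π_F/∂q_F = 0: 291 - 4q_F - (q_B) = 0.
Bastion's first-order condition: 239 - 4q_B - (q_F) = 0.
Best responses: q_F = (291 - q_B)/4, q_B = (239 - q_F)/4.
Solving the pair: q_F = 185/3, q_B = 133/3.

61.67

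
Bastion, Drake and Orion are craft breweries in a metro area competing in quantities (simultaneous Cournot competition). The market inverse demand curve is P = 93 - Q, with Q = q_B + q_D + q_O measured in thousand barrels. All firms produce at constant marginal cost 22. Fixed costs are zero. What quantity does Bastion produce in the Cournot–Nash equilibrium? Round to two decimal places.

Each firm earns π_i = (93 - Q)q_i - 22q_i.
First-order condition (treating rivals' output as given): 71 - 2q_i - Σ_{j≠i} q_j = 0.
By symmetry each firm produces the same amount; substituting Σ_{j≠i} q_j = 2q_i yields q_i = 71/4.

17.75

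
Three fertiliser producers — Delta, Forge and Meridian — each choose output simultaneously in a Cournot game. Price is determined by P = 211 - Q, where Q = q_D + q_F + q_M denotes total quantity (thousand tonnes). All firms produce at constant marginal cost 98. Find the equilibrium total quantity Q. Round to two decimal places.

A representative firm's profit is π_i = q_i(211 - Q) - 98q_i.
Setting ∂π_i/∂q_i = 0 with rivals' quantities fixed: 113 - 2q_i - Σ_{j≠i} q_j = 0.
By symmetry each firm produces the same amount; substituting Σ_{j≠i} q_j = 2q_i yields q_i = 113/4.
Total output Q = 113/4 + 113/4 + 113/4 = 339/4.

84.75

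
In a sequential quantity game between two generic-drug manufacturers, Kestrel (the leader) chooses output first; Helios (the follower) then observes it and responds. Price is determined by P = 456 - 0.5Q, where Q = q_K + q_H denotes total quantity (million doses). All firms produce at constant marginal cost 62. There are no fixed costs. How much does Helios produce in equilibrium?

197

The follower Helios best-responds to any q_K: π_H = (456 - 0.5Q)q_H - 62q_H.
Setting the follower's marginal profit to zero, 394 - (1/2)q_K - q_H = 0, i.e. q_H = (394 - (1/2)q_K).
Kestrel substitutes q_H(q_K) into its own profit: π_K = q_K(456 - (1/2)q_K - (394 - (1/2)q_K)/2) - 62q_K = (259 - (1/4)q_K)q_K - 62q_K.
Maximising: ∂π_K/∂q_K = 197 - (1/2)q_K = 0, giving q_K = 394.
Then q_H = (394 - (1/2)·394) = 197.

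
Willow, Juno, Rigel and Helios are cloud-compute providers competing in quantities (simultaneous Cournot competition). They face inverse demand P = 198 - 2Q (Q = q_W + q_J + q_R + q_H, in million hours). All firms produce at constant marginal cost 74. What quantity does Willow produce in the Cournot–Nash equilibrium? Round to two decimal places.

Each firm earns π_i = (198 - 2Q)q_i - 74q_i.
Setting ∂π_i/∂q_i = 0 with rivals' quantities fixed: 124 - 4q_i - 2·Σ_{j≠i} q_j = 0.
With identical firms every q_j equals q_i, so Σ_{j≠i} q_j = 3q_i and 124 = 10q_i, giving q_i = 62/5.

12.40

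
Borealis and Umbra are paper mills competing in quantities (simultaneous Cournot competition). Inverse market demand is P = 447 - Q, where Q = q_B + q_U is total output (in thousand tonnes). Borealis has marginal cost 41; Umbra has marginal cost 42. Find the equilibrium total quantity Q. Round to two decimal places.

270.33

Borealis's profit: π_B = (447 - Q)q_B - (41q_B). Setting ∂π_B/∂q_B = 0: 406 - 2q_B - (q_U) = 0.
Umbra's profit: π_U = (447 - Q)q_U - (42q_U). Setting ∂π_U/∂q_U = 0: 405 - 2q_U - (q_B) = 0.
Rearranging gives the reaction functions q_B = (406 - q_U)/2 and q_U = (405 - q_B)/2.
Substituting one into the other gives q_B = 407/3 and q_U = 404/3.
Total output Q = 407/3 + 404/3 = 811/3.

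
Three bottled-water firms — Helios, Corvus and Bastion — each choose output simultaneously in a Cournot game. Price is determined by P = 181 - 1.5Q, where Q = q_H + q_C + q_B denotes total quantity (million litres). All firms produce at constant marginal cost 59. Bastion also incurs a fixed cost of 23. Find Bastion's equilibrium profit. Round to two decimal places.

597.17

Each firm earns π_i = (181 - 1.5Q)q_i - 59q_i.
First-order condition (treating rivals' output as given): 122 - 3q_i - (3/2)·Σ_{j≠i} q_j = 0.
With identical firms every q_j equals q_i, so Σ_{j≠i} q_j = 2q_i and 122 = 6q_i, giving q_i = 61/3.
Price P = 181 - (3/2)·61 = 179/2.
Bastion's profit: (179/2 - 59)·(61/3) - 23 = 597.1667.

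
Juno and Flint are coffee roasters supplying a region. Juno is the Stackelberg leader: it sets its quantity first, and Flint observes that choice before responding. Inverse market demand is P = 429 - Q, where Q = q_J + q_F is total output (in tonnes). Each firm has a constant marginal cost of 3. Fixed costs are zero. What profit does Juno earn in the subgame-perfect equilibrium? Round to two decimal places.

22684.50

The follower Flint best-responds to any q_J: π_F = (429 - Q)q_F - 3q_F.
∂π_F/∂q_F = 426 - q_J - 2q_F = 0 gives the reaction function q_F = (426 - q_J)/2.
The leader anticipates this reaction. Substituting into P = 429 - Q gives P = 216 - (1/2)q_J, so π_J = (216 - (1/2)q_J)q_J - 3q_J.
The leader's first-order condition 213 - q_J = 0 yields q_J = 213.
Then q_F = (426 - 213)/2 = 213/2.
Price P = 429 - 639/2 = 219/2.
Juno's profit: (219/2 - 3)·213 = 22684.5000.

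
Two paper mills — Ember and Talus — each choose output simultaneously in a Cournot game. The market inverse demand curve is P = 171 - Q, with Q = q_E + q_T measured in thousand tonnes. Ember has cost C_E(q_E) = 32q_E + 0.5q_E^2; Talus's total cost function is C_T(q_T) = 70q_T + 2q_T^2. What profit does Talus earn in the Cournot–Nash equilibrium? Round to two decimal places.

Ember's profit: π_E = (171 - Q)q_E - (32q_E + (1/2)q_E²). Setting ∂π_E/∂q_E = 0: 139 - 3q_E - (q_T) = 0.
Talus's profit: π_T = (171 - Q)q_T - (70q_T + 2q_T²). Setting ∂π_T/∂q_T = 0: 101 - 6q_T - (q_E) = 0.
Best responses: q_E = (139 - q_T)/3, q_T = (101 - q_E)/6.
Solving the pair: q_E = 733/17, q_T = 164/17.
Price P = 171 - 897/17 = 118.2353.
Talus's profit: 118.2353·(164/17) - 70·(164/17) - 2(164/17)² = 279.1972.

279.20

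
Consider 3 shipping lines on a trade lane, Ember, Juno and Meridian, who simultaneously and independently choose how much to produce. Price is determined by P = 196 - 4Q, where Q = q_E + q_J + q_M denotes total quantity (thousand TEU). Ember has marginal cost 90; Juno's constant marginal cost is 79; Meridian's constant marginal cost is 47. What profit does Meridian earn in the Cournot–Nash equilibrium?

784

Ember's profit: π_E = (196 - 4Q)q_E - (90q_E). Setting ∂π_E/∂q_E = 0: 106 - 8q_E - 4(q_J + q_M) = 0.
Juno's first-order condition: 117 - 8q_J - 4(q_E + q_M) = 0.
Meridian's profit: π_M = (196 - 4Q)q_M - (47q_M). Setting ∂π_M/∂q_M = 0: 149 - 8q_M - 4(q_E + q_J) = 0.
Adding the 3 first-order conditions: 372 − 16Q = 0, so Q = 93/4.
Back-substituting: q_E = (106 − 93)/4 = 13/4, q_J = (117 − 93)/4 = 6, q_M = (149 − 93)/4 = 14.
Price P = 196 - 4·(93/4) = 103.
Meridian's profit: (103 - 47)·14 = 784.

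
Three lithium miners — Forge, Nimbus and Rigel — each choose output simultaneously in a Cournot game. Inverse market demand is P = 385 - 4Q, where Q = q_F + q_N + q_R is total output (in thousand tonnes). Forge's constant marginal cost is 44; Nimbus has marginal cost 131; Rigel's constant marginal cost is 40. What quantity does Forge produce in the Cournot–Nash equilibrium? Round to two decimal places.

Forge's profit: π_F = (385 - 4Q)q_F - (44q_F). Setting ∂π_F/∂q_F = 0: 341 - 8q_F - 4(q_N + q_R) = 0.
Nimbus's first-order condition: 254 - 8q_N - 4(q_F + q_R) = 0.
Rigel's profit: π_R = (385 - 4Q)q_R - (40q_R). Setting ∂π_R/∂q_R = 0: 345 - 8q_R - 4(q_F + q_N) = 0.
Adding the 3 conditions: 940 − 8Q − 8Q = 0, i.e. Q = 235/4.
Back-substituting: q_F = (341 − 235)/4 = 53/2, q_N = (254 − 235)/4 = 19/4, q_R = (345 − 235)/4 = 55/2.

26.50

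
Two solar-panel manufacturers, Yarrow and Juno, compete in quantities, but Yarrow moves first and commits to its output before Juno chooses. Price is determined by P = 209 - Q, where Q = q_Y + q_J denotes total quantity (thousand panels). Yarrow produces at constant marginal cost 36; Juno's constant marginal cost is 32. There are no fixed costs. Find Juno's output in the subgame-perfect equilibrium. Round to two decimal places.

Solve by backward induction. Given q_Y, the follower Juno maximises π_J = (209 - q_Y - q_J)q_J - 32q_J.
Setting the follower's marginal profit to zero, 177 - q_Y - 2q_J = 0, i.e. q_J = (177 - q_Y)/2.
The leader anticipates this reaction. Substituting into P = 209 - Q gives P = 241/2 - (1/2)q_Y, so π_Y = (241/2 - (1/2)q_Y)q_Y - 36q_Y.
Maximising: ∂π_Y/∂q_Y = 169/2 - q_Y = 0, giving q_Y = 169/2.
Then q_J = (177 - 169/2)/2 = 185/4.

46.25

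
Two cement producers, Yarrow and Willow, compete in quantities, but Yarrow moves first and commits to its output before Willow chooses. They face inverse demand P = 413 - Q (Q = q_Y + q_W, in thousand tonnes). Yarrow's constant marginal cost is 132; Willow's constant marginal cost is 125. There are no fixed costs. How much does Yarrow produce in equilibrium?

The follower Willow best-responds to any q_Y: π_W = (413 - Q)q_W - 125q_W.
∂π_W/∂q_W = 288 - q_Y - 2q_W = 0 gives the reaction function q_W = (288 - q_Y)/2.
Yarrow substitutes q_W(q_Y) into its own profit: π_Y = q_Y(413 - q_Y - (288 - q_Y)/2) - 132q_Y = (269 - (1/2)q_Y)q_Y - 132q_Y.
Maximising: ∂π_Y/∂q_Y = 137 - q_Y = 0, giving q_Y = 137.
Then q_W = (288 - 137)/2 = 151/2.

137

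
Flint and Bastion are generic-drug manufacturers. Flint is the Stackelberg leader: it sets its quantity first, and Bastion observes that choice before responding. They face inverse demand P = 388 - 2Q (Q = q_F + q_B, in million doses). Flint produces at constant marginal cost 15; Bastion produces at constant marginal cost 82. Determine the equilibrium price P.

The follower Bastion best-responds to any q_F: π_B = (388 - 2Q)q_B - 82q_B.
Setting the follower's marginal profit to zero, 306 - 2q_F - 4q_B = 0, i.e. q_B = (306 - 2q_F)/4.
The leader anticipates this reaction. Substituting into P = 388 - 2Q gives P = 235 - q_F, so π_F = (235 - q_F)q_F - 15q_F.
Leader FOC: 220 - 2q_F = 0, so q_F = 110.
Then q_B = (306 - 2·110)/4 = 43/2.
Total output Q = 263/2, so price P = 388 - 2·(263/2) = 125.

125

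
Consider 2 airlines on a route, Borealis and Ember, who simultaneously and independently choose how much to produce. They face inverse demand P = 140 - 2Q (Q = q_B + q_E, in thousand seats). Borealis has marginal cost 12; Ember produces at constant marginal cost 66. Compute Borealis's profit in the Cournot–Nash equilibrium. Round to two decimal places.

Borealis's profit: π_B = (140 - 2Q)q_B - (12q_B). Setting ∂π_B/∂q_B = 0: 128 - 4q_B - 2(q_E) = 0.
Ember's first-order condition: 74 - 4q_E - 2(q_B) = 0.
Best responses: q_B = (128 - 2q_E)/4, q_E = (74 - 2q_B)/4.
Solving the pair: q_B = 91/3, q_E = 10/3.
Price P = 140 - 2·(101/3) = 218/3.
Borealis's profit: (218/3 - 12)·(91/3) = 1840.2222.

1840.22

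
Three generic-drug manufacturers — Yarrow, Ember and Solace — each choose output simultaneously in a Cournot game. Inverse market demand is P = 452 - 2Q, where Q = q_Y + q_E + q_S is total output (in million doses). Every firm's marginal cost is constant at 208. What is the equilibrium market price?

269

A representative firm's profit is π_i = q_i(452 - 2Q) - 208q_i.
First-order condition (treating rivals' output as given): 244 - 4q_i - 2·Σ_{j≠i} q_j = 0.
By symmetry each firm produces the same amount; substituting Σ_{j≠i} q_j = 2q_i yields q_i = 244/8 = 61/2.
Total output Q = 183/2, so price P = 452 - 2·(183/2) = 269.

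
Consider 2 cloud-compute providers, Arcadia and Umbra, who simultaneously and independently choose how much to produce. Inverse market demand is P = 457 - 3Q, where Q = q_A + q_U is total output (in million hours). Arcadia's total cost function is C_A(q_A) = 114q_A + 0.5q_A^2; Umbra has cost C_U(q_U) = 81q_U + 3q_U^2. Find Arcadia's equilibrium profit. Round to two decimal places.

Arcadia's profit: π_A = (457 - 3Q)q_A - (114q_A + (1/2)q_A²). Setting ∂π_A/∂q_A = 0: 343 - 7q_A - 3(q_U) = 0.
Umbra's first-order condition: 376 - 12q_U - 3(q_A) = 0.
Rearranging gives the reaction functions q_A = (343 - 3q_U)/7 and q_U = (376 - 3q_A)/12.
Solving the pair: q_A = 996/25, q_U = 1603/75.
Price P = 457 - 3·61.2133 = 273.3600.
Arcadia's profit: 273.3600·(996/25) - 114·(996/25) - (1/2)(996/25)² = 5555.2896.

5555.29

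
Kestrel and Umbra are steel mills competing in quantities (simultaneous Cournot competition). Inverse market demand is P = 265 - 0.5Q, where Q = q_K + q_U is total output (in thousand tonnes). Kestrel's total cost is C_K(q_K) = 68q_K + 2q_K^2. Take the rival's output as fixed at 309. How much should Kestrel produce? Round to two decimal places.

8.50

With the rival's output fixed at 309, Kestrel's profit is π_K = (265 - (1/2)·309 - (1/2)q_K)q_K - (68q_K + 2q_K²) = (221/2 - (1/2)q_K)q_K - (68q_K + 2q_K²).
∂π_K/∂q_K = 85/2 - 5q_K = 0, so q_K = 17/2.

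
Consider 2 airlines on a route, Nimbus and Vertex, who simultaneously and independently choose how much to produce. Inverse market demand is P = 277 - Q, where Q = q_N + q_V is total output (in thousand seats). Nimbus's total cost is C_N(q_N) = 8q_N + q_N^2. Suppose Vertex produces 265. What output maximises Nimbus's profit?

With the rival's output fixed at 265, Nimbus's profit is π_N = (277 - 265 - q_N)q_N - (8q_N + q_N²) = (12 - q_N)q_N - (8q_N + q_N²).
∂π_N/∂q_N = 4 - 4q_N = 0, so q_N = 1.

1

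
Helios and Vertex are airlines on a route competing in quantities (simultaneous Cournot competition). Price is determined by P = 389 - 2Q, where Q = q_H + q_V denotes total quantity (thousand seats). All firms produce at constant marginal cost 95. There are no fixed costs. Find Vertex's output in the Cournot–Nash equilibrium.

Each firm earns π_i = (389 - 2Q)q_i - 95q_i.
First-order condition (treating rivals' output as given): 294 - 4q_i - 2q_j = 0.
With identical firms every q_j equals q_i, so q_j = q_i and 294 = 6q_i, giving q_i = 49.

49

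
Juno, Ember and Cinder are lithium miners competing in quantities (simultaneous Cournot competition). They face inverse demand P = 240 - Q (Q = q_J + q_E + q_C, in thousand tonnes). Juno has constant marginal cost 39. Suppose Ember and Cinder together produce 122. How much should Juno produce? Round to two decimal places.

39.50

With rivals' combined output fixed at 122, Juno's profit is π_J = (240 - 122 - q_J)q_J - (39q_J) = (118 - q_J)q_J - (39q_J).
∂π_J/∂q_J = 79 - 2q_J = 0, so q_J = 79/2.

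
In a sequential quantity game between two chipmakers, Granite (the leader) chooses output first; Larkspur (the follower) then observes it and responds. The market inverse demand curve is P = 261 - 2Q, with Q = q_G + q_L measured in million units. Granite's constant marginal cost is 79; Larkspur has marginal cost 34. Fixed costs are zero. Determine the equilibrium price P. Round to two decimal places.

113.25

Solve by backward induction. Given q_G, the follower Larkspur maximises π_L = (261 - 2q_G - 2q_L)q_L - 34q_L.
Setting the follower's marginal profit to zero, 227 - 2q_G - 4q_L = 0, i.e. q_L = (227 - 2q_G)/4.
Granite substitutes q_L(q_G) into its own profit: π_G = q_G(261 - 2q_G - (227 - 2q_G)/2) - 79q_G = (295/2 - q_G)q_G - 79q_G.
Leader FOC: 137/2 - 2q_G = 0, so q_G = 137/4.
Then q_L = (227 - 2·(137/4))/4 = 317/8.
Total output Q = 591/8, so price P = 261 - 2·(591/8) = 453/4.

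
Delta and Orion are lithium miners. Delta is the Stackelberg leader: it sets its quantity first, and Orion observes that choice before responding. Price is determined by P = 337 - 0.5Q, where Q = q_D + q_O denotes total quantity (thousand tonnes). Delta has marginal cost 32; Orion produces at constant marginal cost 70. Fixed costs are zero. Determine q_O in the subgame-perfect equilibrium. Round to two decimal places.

Solve by backward induction. Given q_D, the follower Orion maximises π_O = (337 - (1/2)q_D - (1/2)q_O)q_O - 70q_O.
∂π_O/∂q_O = 267 - (1/2)q_D - q_O = 0 gives the reaction function q_O = (267 - (1/2)q_D).
Delta substitutes q_O(q_D) into its own profit: π_D = q_D(337 - (1/2)q_D - (267 - (1/2)q_D)/2) - 32q_D = (407/2 - (1/4)q_D)q_D - 32q_D.
Leader FOC: 343/2 - (1/2)q_D = 0, so q_D = 343.
Then q_O = (267 - (1/2)·343) = 191/2.

95.50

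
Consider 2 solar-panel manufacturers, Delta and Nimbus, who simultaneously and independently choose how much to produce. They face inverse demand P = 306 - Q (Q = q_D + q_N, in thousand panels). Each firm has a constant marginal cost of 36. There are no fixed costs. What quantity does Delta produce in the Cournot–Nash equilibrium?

90

Each firm earns π_i = (306 - Q)q_i - 36q_i.
Setting ∂π_i/∂q_i = 0 with rivals' quantities fixed: 270 - 2q_i - q_j = 0.
By symmetry each firm produces the same amount; substituting q_j = q_i yields q_i = 270/3 = 90.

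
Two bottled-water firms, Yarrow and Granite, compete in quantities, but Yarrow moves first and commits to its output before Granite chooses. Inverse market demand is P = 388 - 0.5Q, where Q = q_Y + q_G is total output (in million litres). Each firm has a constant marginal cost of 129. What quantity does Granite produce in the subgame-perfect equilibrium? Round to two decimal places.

The follower Granite best-responds to any q_Y: π_G = (388 - 0.5Q)q_G - 129q_G.
Follower FOC: 259 - (1/2)q_Y - q_G = 0, so q_G(q_Y) = (259 - (1/2)q_Y).
The leader anticipates this reaction. Substituting into P = 388 - 0.5Q gives P = 517/2 - (1/4)q_Y, so π_Y = (517/2 - (1/4)q_Y)q_Y - 129q_Y.
The leader's first-order condition 259/2 - (1/2)q_Y = 0 yields q_Y = 259.
Then q_G = (259 - (1/2)·259) = 259/2.

129.50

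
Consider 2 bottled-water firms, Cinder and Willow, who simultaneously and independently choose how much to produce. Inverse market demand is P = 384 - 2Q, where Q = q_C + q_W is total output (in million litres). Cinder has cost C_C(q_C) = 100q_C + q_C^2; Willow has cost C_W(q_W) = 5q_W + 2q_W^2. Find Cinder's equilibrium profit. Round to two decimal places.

Cinder's profit: π_C = (384 - 2Q)q_C - (100q_C + q_C²). Setting ∂π_C/∂q_C = 0: 284 - 6q_C - 2(q_W) = 0.
Willow's profit: π_W = (384 - 2Q)q_W - (5q_W + 2q_W²). Setting ∂π_W/∂q_W = 0: 379 - 8q_W - 2(q_C) = 0.
So q_C = (284 - 2q_W)/6 and q_W = (379 - 2q_C)/8.
Substituting one into the other gives q_C = 757/22 and q_W = 853/22.
Price P = 384 - 2·(805/11) = 237.6364.
Cinder's profit: 237.6364·(757/22) - 100·(757/22) - (757/22)² = 3551.9566.

3551.96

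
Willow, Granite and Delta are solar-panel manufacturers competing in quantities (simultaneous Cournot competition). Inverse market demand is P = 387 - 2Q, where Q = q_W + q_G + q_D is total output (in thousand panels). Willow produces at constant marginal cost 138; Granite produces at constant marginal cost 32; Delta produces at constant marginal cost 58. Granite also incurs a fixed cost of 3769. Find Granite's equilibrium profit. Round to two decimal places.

3642.53

Willow's profit: π_W = (387 - 2Q)q_W - (138q_W). Setting ∂π_W/∂q_W = 0: 249 - 4q_W - 2(q_G + q_D) = 0.
Granite's first-order condition: 355 - 4q_G - 2(q_W + q_D) = 0.
Delta's first-order condition: 329 - 4q_D - 2(q_W + q_G) = 0.
Adding the 3 first-order conditions: 933 − 8Q = 0, so Q = 933/8.
Back-substituting: q_W = (249 − 933/4)/2 = 63/8, q_G = (355 − 933/4)/2 = 487/8, q_D = (329 − 933/4)/2 = 383/8.
Price P = 387 - 2·(933/8) = 615/4.
Granite's profit: (615/4 - 32)·(487/8) - 3769 = 3642.5313.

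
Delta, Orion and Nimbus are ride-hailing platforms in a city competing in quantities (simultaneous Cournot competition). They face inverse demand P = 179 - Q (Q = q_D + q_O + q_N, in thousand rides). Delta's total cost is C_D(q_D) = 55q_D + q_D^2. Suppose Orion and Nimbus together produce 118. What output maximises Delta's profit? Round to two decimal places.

1.50

With rivals' combined output fixed at 118, Delta's profit is π_D = (179 - 118 - q_D)q_D - (55q_D + q_D²) = (61 - q_D)q_D - (55q_D + q_D²).
∂π_D/∂q_D = 6 - 4q_D = 0, so q_D = 3/2.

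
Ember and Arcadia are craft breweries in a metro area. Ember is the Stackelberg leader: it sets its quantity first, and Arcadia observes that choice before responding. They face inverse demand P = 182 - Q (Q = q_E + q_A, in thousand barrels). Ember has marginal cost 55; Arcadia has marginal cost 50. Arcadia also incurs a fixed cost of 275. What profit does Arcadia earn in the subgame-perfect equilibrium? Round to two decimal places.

The follower Arcadia best-responds to any q_E: π_A = (182 - Q)q_A - 50q_A.
Setting the follower's marginal profit to zero, 132 - q_E - 2q_A = 0, i.e. q_A = (132 - q_E)/2.
Ember substitutes q_A(q_E) into its own profit: π_E = q_E(182 - q_E - (132 - q_E)/2) - 55q_E = (116 - (1/2)q_E)q_E - 55q_E.
Leader FOC: 61 - q_E = 0, so q_E = 61.
Then q_A = (132 - 61)/2 = 71/2.
Price P = 182 - 193/2 = 171/2.
Arcadia's profit: (171/2 - 50)·(71/2) - 275 = 985.2500.

985.25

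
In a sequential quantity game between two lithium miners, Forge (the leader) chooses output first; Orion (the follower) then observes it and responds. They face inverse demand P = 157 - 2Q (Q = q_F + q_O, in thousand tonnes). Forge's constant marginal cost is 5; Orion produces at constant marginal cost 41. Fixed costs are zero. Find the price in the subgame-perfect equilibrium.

52

The follower Orion best-responds to any q_F: π_O = (157 - 2Q)q_O - 41q_O.
∂π_O/∂q_O = 116 - 2q_F - 4q_O = 0 gives the reaction function q_O = (116 - 2q_F)/4.
Forge substitutes q_O(q_F) into its own profit: π_F = q_F(157 - 2q_F - (116 - 2q_F)/2) - 5q_F = (99 - q_F)q_F - 5q_F.
Leader FOC: 94 - 2q_F = 0, so q_F = 47.
Then q_O = (116 - 2·47)/4 = 11/2.
Total output Q = 105/2, so price P = 157 - 2·(105/2) = 52.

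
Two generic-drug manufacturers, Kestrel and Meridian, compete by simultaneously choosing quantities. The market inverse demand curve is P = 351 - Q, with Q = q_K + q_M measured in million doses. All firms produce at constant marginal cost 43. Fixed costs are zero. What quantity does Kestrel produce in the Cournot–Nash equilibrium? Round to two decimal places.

102.67

Each firm earns π_i = (351 - Q)q_i - 43q_i.
Setting ∂π_i/∂q_i = 0 with rivals' quantities fixed: 308 - 2q_i - q_j = 0.
By symmetry each firm produces the same amount; substituting q_j = q_i yields q_i = 308/3.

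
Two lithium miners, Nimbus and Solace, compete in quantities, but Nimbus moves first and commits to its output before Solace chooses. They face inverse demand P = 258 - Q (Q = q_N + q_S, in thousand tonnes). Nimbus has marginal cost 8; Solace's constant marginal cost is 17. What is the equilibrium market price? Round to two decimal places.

72.75

The follower Solace best-responds to any q_N: π_S = (258 - Q)q_S - 17q_S.
Follower FOC: 241 - q_N - 2q_S = 0, so q_S(q_N) = (241 - q_N)/2.
The leader anticipates this reaction. Substituting into P = 258 - Q gives P = 275/2 - (1/2)q_N, so π_N = (275/2 - (1/2)q_N)q_N - 8q_N.
Leader FOC: 259/2 - q_N = 0, so q_N = 259/2.
Then q_S = (241 - 259/2)/2 = 223/4.
Total output Q = 741/4, so price P = 258 - 741/4 = 291/4.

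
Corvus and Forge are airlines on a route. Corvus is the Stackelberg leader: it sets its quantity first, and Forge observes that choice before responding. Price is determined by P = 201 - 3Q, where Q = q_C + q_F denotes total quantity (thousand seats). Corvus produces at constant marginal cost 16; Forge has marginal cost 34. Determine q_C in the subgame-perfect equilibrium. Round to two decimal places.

The follower Forge best-responds to any q_C: π_F = (201 - 3Q)q_F - 34q_F.
Setting the follower's marginal profit to zero, 167 - 3q_C - 6q_F = 0, i.e. q_F = (167 - 3q_C)/6.
The leader anticipates this reaction. Substituting into P = 201 - 3Q gives P = 235/2 - (3/2)q_C, so π_C = (235/2 - (3/2)q_C)q_C - 16q_C.
Maximising: ∂π_C/∂q_C = 203/2 - 3q_C = 0, giving q_C = 203/6.
Then q_F = (167 - 3·(203/6))/6 = 131/12.

33.83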